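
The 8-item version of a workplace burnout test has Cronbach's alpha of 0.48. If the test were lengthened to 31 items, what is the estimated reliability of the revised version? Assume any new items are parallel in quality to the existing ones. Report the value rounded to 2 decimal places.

0.78

Length ratio n = 31/8 = 3.875
r_new = (3.875 × 0.48) / (1 + (3.875 − 1) × 0.48)
r_new = 1.8600 / 2.3800 ≈ 0.7815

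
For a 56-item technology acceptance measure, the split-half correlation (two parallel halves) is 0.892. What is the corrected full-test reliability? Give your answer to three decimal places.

The full test is twice the length of either half (n = 2).
r_full = 2r_hh / (1 + r_hh) = 2 × 0.892 / (1 + 0.892)
       = 1.7840 / 1.8920 = 0.9429

0.943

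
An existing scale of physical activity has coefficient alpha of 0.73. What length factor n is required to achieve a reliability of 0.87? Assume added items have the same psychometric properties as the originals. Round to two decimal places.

2.48

Rearranging the Spearman-Brown formula for n,
n = r*(1 − r) / [ r (1 − r*) ]
n = 0.87 × (1 − 0.73) / [ 0.73 × (1 − 0.87) ]
n = 0.2349 / 0.0949 ≈ 2.4752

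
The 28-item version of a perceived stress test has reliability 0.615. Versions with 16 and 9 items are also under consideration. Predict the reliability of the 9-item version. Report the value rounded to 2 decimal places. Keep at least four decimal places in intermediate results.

Only the ratio of lengths matters: n = 9/28 = 0.3214
r_{9} = n·r / (1 + (n − 1)·r) = 0.1977 / 0.5827 ≈ 0.3393

0.34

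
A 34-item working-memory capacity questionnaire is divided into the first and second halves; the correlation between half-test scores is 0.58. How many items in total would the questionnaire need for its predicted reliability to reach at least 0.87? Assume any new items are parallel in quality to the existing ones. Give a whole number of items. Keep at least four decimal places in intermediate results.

83

r_full = 2(0.58)/(1 + 0.58) = 0.7342
n = r_tgt(1 − r_full) / [r_full(1 − r_tgt)] = 0.87 × 0.2658 / (0.7342 × 0.13) ≈ 2.4228
Items = 2.4228 × 34 ≈ 82.38 → 83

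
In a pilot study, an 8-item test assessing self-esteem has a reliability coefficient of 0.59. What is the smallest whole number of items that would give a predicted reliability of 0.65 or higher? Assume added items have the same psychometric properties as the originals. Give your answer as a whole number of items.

n = 0.65(1 − 0.59) / [0.59(1 − 0.65)]
  = 0.2665 / 0.2065 = 1.2906
Items needed = n × 8 = 1.2906 × 8 ≈ 10.32 → round up to 11

11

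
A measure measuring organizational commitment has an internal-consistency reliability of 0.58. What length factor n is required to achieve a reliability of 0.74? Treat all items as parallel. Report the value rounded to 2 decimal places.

Spearman-Brown solved for the length factor n:
n = r*(1 − r) / [ r (1 − r*) ]
n = 0.74(1 − 0.58) / [0.58(1 − 0.74)]
n = 0.3108 / 0.1508 ≈ 2.0610

2.06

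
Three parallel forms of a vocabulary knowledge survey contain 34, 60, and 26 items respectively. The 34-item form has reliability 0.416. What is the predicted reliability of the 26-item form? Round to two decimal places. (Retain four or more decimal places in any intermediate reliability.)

The 60-item form is not needed; work directly from the 34-item form with n = 26/34 = 0.7647.
r_{26} = n·r / (1 + (n − 1)·r) = 0.3181 / 0.9021 ≈ 0.3526

0.35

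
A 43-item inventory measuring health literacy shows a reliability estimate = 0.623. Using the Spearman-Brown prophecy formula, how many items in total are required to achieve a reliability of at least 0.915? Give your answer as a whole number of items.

281

Spearman-Brown solved for the length factor n:
n = r*(1 − r) / [ r (1 − r*) ]
n = [0.915 × 0.377] / [0.623 × 0.085]
n = 0.344955 / 0.052955 ≈ 6.5141
So the test needs 6.5141 × 43 ≈ 280.11 items; rounding up, 281.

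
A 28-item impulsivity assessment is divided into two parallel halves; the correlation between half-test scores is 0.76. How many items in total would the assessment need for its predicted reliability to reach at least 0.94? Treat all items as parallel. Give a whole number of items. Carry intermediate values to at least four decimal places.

Corrected full-test reliability: r_full = 2 × 0.76 / (1 + 0.76) ≈ 0.8636
Solve Spearman-Brown for n: n = 0.94(1 − 0.8636) / [0.8636(1 − 0.94)] = 2.4744
Items = 2.4744 × 28 ≈ 69.28 → 70

70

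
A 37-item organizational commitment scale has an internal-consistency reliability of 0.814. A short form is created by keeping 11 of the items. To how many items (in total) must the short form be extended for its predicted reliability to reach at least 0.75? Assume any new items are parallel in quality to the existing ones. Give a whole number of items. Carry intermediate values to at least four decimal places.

26

First, r for the 11-item form: n = 11/37 = 0.2973, so r_11 = 0.2973·0.814/(1 + (0.2973 − 1)·0.814) = 0.5654
Length factor from the short form to reach 0.75: n' = 0.75(1 − 0.5654) / [0.5654(1 − 0.75)] ≈ 2.3060
Total items = 2.3060 × 11 = 25.37, rounded up to 26.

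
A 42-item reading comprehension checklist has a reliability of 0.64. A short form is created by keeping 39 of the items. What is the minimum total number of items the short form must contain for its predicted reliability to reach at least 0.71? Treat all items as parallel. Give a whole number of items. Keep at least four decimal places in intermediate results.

58

First, r for the 39-item form: n = 39/42 = 0.9286, so r_39 = 0.9286·0.64/(1 + (0.9286 − 1)·0.64) = 0.6228
Then solve for n' with r_old = 0.6228, r_target = 0.71: n' = 0.71(1 − 0.6228)/[0.6228(1 − 0.71)] = 1.4828
Items = 1.4828 × 39 ≈ 57.83 → 58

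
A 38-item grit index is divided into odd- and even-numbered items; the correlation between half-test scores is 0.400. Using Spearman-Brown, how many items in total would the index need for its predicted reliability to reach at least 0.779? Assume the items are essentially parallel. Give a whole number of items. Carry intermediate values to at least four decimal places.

Corrected full-test reliability: r_full = 2 × 0.400 / (1 + 0.400) ≈ 0.5714
Solve Spearman-Brown for n: n = 0.779(1 − 0.5714) / [0.5714(1 − 0.779)] = 2.6440
Required items = 2.6440 × 38 = 100.47, so 101 items.

101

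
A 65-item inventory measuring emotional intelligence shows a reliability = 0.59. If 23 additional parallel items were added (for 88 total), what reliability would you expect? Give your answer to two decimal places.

Length ratio n = 88/65 = 1.3538
Apply the Spearman-Brown prophecy formula, r' = nr / [1 + (n − 1)r]:
r_new = (1.3538 × 0.59) / (1 + (1.3538 − 1) × 0.59)
     = 0.7987 / 1.2087 = 0.6608

0.66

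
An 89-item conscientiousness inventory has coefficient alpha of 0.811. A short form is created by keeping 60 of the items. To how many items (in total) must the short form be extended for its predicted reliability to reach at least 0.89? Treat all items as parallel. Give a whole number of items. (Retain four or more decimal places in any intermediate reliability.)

168

First, r for the 60-item form: n = 60/89 = 0.6742, so r_60 = 0.6742·0.811/(1 + (0.6742 − 1)·0.811) = 0.7431
Then solve for n' with r_old = 0.7431, r_target = 0.89: n' = 0.89(1 − 0.7431)/[0.7431(1 − 0.89)] = 2.7971
Items = 2.7971 × 60 ≈ 167.83 → 168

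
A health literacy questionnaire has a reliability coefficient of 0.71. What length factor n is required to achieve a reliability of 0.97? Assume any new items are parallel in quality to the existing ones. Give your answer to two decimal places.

Invert Spearman-Brown to solve for n:
n = r_target (1 − r_old) / [ r_old (1 − r_target) ]
n = 0.97(1 − 0.71) / [0.71(1 − 0.97)]
  = 0.2813 / 0.0213 = 13.2066

13.21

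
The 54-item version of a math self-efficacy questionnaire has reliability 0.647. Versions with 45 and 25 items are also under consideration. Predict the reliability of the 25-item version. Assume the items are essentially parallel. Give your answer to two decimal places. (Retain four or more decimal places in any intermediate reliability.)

Only the ratio of lengths matters: n = 25/54 = 0.4630
r_{25} = n·r / (1 + (n − 1)·r) = 0.2996 / 0.6526 ≈ 0.4591

0.46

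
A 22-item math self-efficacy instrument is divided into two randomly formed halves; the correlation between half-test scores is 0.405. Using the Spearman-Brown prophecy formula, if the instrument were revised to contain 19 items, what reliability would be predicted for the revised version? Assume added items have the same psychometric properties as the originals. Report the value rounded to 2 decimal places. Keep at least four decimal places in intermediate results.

First correct the split-half correlation to full-test reliability: r_full = 2 × 0.405 / (1 + 0.405) ≈ 0.5765
Length factor from 22 to 19 items: n = 19/22 = 0.8636
r_new = n·r_full / (1 + (n − 1)·r_full) = 0.4979 / 0.9214 ≈ 0.5404

0.54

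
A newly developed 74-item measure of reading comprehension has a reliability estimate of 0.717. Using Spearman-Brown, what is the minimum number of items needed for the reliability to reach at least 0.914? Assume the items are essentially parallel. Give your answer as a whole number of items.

311

n = 0.914 × (1 − 0.717) / [ 0.717 × (1 − 0.914) ]
  = 0.258662 / 0.061662 = 4.1948
So the test needs 4.1948 × 74 ≈ 310.42 items; rounding up, 311.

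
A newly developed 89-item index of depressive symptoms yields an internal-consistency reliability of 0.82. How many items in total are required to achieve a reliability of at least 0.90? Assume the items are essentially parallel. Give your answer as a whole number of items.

Rearranging the Spearman-Brown formula for n,
n = r*(1 − r) / [ r (1 − r*) ]
n = 0.90 × (1 − 0.82) / [ 0.82 × (1 − 0.90) ]
n = 0.1620 / 0.0820 ≈ 1.9756
1.9756 × 89 = 175.83 → 176 items

176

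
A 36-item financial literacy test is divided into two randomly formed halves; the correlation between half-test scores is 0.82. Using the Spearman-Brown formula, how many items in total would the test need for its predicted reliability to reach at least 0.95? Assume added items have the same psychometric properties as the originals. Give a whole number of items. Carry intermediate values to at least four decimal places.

76

r_full = 2(0.82)/(1 + 0.82) = 0.9011
Solve Spearman-Brown for n: n = 0.95(1 − 0.9011) / [0.9011(1 − 0.95)] = 2.0853
Required items = 2.0853 × 36 = 75.07, so 76 items.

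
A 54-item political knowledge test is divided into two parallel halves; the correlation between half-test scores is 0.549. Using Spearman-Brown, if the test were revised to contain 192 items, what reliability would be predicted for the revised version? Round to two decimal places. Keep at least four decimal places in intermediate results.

First correct the split-half correlation to full-test reliability: r_full = 2 × 0.549 / (1 + 0.549) ≈ 0.7088
Then adjust to 192 items: n = 192/54 = 3.5556
r_new = n·r_full / (1 + (n − 1)·r_full) = 2.5202 / 2.8114 ≈ 0.8964

0.90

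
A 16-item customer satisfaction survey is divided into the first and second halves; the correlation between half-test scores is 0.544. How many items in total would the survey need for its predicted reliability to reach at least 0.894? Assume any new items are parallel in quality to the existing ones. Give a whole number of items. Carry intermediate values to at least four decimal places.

57

Corrected full-test reliability: r_full = 2 × 0.544 / (1 + 0.544) ≈ 0.7047
Solve Spearman-Brown for n: n = 0.894(1 − 0.7047) / [0.7047(1 − 0.894)] = 3.5342
Required items = 3.5342 × 16 = 56.55, so 57 items.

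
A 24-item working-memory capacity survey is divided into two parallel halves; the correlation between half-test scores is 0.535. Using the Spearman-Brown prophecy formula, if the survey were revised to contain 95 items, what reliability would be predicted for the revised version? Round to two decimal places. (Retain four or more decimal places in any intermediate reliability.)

0.90

Spearman-Brown correction (n = 2): r_full = 2·0.535/(1 + 0.535) = 0.6971
Length factor from 24 to 95 items: n = 95/24 = 3.9583
r_new = n·r_full / (1 + (n − 1)·r_full) = 2.7593 / 3.0622 ≈ 0.9011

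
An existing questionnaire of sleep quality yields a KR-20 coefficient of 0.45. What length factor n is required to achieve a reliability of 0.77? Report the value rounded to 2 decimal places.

4.09

Invert Spearman-Brown to solve for n:
n = r_target (1 − r_old) / [ r_old (1 − r_target) ]
n = 0.77 × (1 − 0.45) / [ 0.45 × (1 − 0.77) ]
  = 0.4235 / 0.1035 = 4.0918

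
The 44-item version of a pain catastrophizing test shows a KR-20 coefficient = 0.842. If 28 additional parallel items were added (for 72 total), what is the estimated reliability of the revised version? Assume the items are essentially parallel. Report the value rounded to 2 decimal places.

0.90

The new length is 72/44 = 1.6364 times the old.
r_new = (1.6364 × 0.842) / (1 + (1.6364 − 1) × 0.842)
r_new = 1.3778 / 1.5358 ≈ 0.8971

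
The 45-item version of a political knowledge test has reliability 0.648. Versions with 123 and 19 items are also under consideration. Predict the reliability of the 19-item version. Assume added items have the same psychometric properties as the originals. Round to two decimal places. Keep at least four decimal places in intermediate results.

0.44

Only the ratio of lengths matters: n = 19/45 = 0.4222
r_{19} = n·r / (1 + (n − 1)·r) = 0.2736 / 0.6256 ≈ 0.4373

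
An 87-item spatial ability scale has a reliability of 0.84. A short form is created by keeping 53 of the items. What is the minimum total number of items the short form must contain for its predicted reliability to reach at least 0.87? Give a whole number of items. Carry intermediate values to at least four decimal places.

Short-form reliability: n = 53/87 = 0.6092; r_53 = n·r/(1+(n−1)r) ≈ 0.7618
Length factor from the short form to reach 0.87: n' = 0.87(1 − 0.7618) / [0.7618(1 − 0.87)] ≈ 2.0926
Items = 2.0926 × 53 ≈ 110.91 → 111

111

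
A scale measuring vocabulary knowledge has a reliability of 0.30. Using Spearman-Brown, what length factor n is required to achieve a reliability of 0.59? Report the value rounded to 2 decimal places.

n = [0.59 × 0.70] / [0.30 × 0.41]
n = 0.4130 / 0.1230 ≈ 3.3577

3.36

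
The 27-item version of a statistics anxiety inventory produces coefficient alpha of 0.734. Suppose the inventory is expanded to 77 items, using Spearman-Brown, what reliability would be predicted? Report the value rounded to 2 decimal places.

0.89

Length ratio n = 77/27 = 2.8519
Spearman-Brown: r_new = n·r / (1 + (n − 1)·r)
r_new = (2.8519 × 0.734) / (1 + (2.8519 − 1) × 0.734)
     = 2.0933 / 2.3593 = 0.8873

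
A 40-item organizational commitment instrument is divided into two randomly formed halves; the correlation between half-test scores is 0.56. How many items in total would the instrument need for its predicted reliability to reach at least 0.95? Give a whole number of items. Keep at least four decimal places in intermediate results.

r_full = 2(0.56)/(1 + 0.56) = 0.7179
Solve Spearman-Brown for n: n = 0.95(1 − 0.7179) / [0.7179(1 − 0.95)] = 7.4661
Items = 7.4661 × 40 ≈ 298.64 → 299

299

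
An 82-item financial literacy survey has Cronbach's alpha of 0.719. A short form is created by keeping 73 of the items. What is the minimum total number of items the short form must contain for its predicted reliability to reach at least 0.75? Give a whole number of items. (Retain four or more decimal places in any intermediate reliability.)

First, r for the 73-item form: n = 73/82 = 0.8902, so r_73 = 0.8902·0.719/(1 + (0.8902 − 1)·0.719) = 0.6949
Length factor from the short form to reach 0.75: n' = 0.75(1 − 0.6949) / [0.6949(1 − 0.75)] ≈ 1.3172
Items = 1.3172 × 73 ≈ 96.16 → 97

97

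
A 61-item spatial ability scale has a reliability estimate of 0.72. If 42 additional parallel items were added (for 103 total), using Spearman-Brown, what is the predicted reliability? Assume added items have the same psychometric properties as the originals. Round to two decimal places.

Length ratio n = 103/61 = 1.6885
r_new = (1.6885 × 0.72) / (1 + (1.6885 − 1) × 0.72)
     = 1.2157 / 1.4957 = 0.8128

0.81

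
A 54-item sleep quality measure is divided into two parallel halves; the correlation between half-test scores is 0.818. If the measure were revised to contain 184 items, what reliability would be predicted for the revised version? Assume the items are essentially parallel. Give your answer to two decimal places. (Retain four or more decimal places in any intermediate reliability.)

0.97

Full-test reliability from the split-half r: r_full = 2(0.818)/(1 + 0.818) = 0.8999
Then adjust to 184 items: n = 184/54 = 3.4074
r_new = n·r_full / (1 + (n − 1)·r_full) = 3.0663 / 3.1664 ≈ 0.9684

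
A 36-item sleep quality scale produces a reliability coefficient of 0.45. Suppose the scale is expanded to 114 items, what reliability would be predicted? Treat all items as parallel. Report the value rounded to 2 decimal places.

The new length is 114/36 = 3.1667 times the old.
r_new = 3.1667·0.45 / [1 + (3.1667 − 1)·0.45]
r_new = 1.4250 / 1.9750 ≈ 0.7215

0.72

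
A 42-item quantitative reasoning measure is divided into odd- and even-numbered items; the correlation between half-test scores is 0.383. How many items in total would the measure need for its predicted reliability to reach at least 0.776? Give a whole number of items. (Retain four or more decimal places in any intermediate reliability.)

r_full = 2(0.383)/(1 + 0.383) = 0.5539
n = r_tgt(1 − r_full) / [r_full(1 − r_tgt)] = 0.776 × 0.4461 / (0.5539 × 0.224) ≈ 2.7901
Required items = 2.7901 × 42 = 117.18, so 118 items.

118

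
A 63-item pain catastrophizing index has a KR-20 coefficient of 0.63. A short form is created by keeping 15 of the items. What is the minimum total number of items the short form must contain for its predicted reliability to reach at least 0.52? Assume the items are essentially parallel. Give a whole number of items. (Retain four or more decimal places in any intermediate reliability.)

41

Short-form reliability: n = 15/63 = 0.2381; r_15 = n·r/(1+(n−1)r) ≈ 0.2885
Then solve for n' with r_old = 0.2885, r_target = 0.52: n' = 0.52(1 − 0.2885)/[0.2885(1 − 0.52)] = 2.6717
Total items = 2.6717 × 15 = 40.08, rounded up to 41.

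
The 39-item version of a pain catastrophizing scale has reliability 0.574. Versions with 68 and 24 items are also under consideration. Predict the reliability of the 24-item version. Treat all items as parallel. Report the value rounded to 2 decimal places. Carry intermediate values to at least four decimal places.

0.45

Only the ratio of lengths matters: n = 24/39 = 0.6154
r_{24} = n·r / (1 + (n − 1)·r) = 0.3532 / 0.7792 ≈ 0.4533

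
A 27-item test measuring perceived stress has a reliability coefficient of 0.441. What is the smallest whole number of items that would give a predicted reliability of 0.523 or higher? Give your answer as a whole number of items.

Spearman-Brown solved for the length factor n:
n = r*(1 − r) / [ r (1 − r*) ]
n = 0.523(1 − 0.441) / [0.441(1 − 0.523)]
n = 0.292357 / 0.210357 ≈ 1.3898
So the test needs 1.3898 × 27 ≈ 37.52 items; rounding up, 38.

38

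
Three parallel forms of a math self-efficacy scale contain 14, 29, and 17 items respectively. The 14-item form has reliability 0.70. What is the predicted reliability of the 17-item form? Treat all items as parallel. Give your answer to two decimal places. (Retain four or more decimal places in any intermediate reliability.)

The 29-item form is not needed; work directly from the 14-item form with n = 17/14 = 1.2143.
r_{17} = n·r / (1 + (n − 1)·r) = 0.8500 / 1.1500 ≈ 0.7391

0.74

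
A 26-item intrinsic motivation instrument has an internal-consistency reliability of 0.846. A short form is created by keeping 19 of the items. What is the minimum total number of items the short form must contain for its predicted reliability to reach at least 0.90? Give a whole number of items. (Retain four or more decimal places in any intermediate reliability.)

First, r for the 19-item form: n = 19/26 = 0.7308, so r_19 = 0.7308·0.846/(1 + (0.7308 − 1)·0.846) = 0.8006
Then solve for n' with r_old = 0.8006, r_target = 0.90: n' = 0.90(1 − 0.8006)/[0.8006(1 − 0.90)] = 2.2416
Total items = 2.2416 × 19 = 42.59, rounded up to 43.

43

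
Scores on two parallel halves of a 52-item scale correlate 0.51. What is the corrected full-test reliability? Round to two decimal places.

0.68

Each half is half the length of the full test, so the full test is n = 2 times a half.
r_full = 2r_hh / (1 + r_hh) = 2 × 0.51 / (1 + 0.51)
r_full = 1.0200 / 1.5100 ≈ 0.6755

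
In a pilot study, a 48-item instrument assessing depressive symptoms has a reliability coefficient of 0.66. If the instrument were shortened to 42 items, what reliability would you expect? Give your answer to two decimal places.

0.63

The new length is 42/48 = 0.875 times the old.
By Spearman-Brown, r_new = n r / (1 + (n − 1) r).
r_new = (0.875 × 0.66) / (1 + (0.875 − 1) × 0.66)
     = 0.5775 / 0.9175 = 0.6294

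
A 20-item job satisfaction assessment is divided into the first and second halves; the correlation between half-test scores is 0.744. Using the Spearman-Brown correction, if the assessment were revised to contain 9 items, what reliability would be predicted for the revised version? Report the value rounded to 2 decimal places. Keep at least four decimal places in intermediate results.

Full-test reliability from the split-half r: r_full = 2(0.744)/(1 + 0.744) = 0.8532
Then adjust to 9 items: n = 9/20 = 0.4500
r_new = n·r_full / (1 + (n − 1)·r_full) = 0.3839 / 0.5307 ≈ 0.7234

0.72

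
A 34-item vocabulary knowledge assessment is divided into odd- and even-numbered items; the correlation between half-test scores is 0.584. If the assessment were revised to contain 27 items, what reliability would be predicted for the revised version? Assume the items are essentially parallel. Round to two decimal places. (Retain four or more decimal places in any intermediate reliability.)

0.69

First correct the split-half correlation to full-test reliability: r_full = 2 × 0.584 / (1 + 0.584) ≈ 0.7374
Length factor from 34 to 27 items: n = 27/34 = 0.7941
r_new = n·r_full / (1 + (n − 1)·r_full) = 0.5856 / 0.8482 ≈ 0.6904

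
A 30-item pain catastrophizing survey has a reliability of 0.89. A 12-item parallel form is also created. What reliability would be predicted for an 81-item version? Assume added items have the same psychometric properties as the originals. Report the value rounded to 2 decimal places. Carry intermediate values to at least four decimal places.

Only the ratio of lengths matters: n = 81/30 = 2.7000
r_{81} = n·r / (1 + (n − 1)·r) = 2.4030 / 2.5130 ≈ 0.9562

0.96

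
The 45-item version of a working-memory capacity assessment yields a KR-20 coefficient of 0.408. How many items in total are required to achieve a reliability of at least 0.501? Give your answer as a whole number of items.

66

Invert Spearman-Brown to solve for n:
n = r_target (1 − r_old) / [ r_old (1 − r_target) ]
n = 0.501(1 − 0.408) / [0.408(1 − 0.501)]
n = 0.296592 / 0.203592 ≈ 1.4568
So the test needs 1.4568 × 45 ≈ 65.56 items; rounding up, 66.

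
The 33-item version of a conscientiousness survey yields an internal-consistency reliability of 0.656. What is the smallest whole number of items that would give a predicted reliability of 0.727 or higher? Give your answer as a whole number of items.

Invert Spearman-Brown to solve for n:
n = r_target (1 − r_old) / [ r_old (1 − r_target) ]
n = 0.727(1 − 0.656) / [0.656(1 − 0.727)]
  = 0.250088 / 0.179088 = 1.3965
So the test needs 1.3965 × 33 ≈ 46.08 items; rounding up, 47.

47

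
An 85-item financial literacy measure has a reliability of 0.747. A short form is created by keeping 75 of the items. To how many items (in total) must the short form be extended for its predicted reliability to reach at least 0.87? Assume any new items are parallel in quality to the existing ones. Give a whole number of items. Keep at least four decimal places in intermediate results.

First, r for the 75-item form: n = 75/85 = 0.8824, so r_75 = 0.8824·0.747/(1 + (0.8824 − 1)·0.747) = 0.7226
Length factor from the short form to reach 0.87: n' = 0.87(1 − 0.7226) / [0.7226(1 − 0.87)] ≈ 2.5691
Items = 2.5691 × 75 ≈ 192.68 → 193

193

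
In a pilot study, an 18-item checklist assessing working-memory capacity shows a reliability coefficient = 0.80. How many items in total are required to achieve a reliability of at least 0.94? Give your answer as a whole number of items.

71

n = [0.94 × 0.20] / [0.80 × 0.06]
  = 0.1880 / 0.0480 = 3.9167
3.9167 × 18 = 70.50 → 71 items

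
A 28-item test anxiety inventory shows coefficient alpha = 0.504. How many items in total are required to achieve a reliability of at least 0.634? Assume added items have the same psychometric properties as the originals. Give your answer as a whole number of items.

48

Rearranging the Spearman-Brown formula for n,
n = r*(1 − r) / [ r (1 − r*) ]
n = [0.634 × 0.496] / [0.504 × 0.366]
n = 0.314464 / 0.184464 ≈ 1.7047
1.7047 × 28 = 47.73 → 48 items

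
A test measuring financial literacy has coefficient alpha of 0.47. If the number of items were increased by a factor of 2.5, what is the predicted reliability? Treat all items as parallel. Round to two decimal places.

r_new = 2.5·0.47 / [1 + (2.5 − 1)·0.47]
     = 1.1750 / 1.7050 = 0.6891

0.69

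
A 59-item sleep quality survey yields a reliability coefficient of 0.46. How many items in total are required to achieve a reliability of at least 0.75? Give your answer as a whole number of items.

208

Spearman-Brown solved for the length factor n:
n = r_target (1 − r_old) / [ r_old (1 − r_target) ]
n = 0.75 × (1 − 0.46) / [ 0.46 × (1 − 0.75) ]
n = 0.4050 / 0.1150 ≈ 3.5217
3.5217 × 59 = 207.78 → 208 items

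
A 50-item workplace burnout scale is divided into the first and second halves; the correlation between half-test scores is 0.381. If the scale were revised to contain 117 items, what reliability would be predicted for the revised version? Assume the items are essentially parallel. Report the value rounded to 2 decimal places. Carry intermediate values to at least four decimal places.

Spearman-Brown correction (n = 2): r_full = 2·0.381/(1 + 0.381) = 0.5518
Then adjust to 117 items: n = 117/50 = 2.3400
r_new = n·r_full / (1 + (n − 1)·r_full) = 1.2912 / 1.7394 ≈ 0.7423

0.74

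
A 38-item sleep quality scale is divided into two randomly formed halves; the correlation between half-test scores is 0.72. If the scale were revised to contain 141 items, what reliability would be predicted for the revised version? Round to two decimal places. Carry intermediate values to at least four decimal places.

0.95

Spearman-Brown correction (n = 2): r_full = 2·0.72/(1 + 0.72) = 0.8372
Length factor from 38 to 141 items: n = 141/38 = 3.7105
r_new = n·r_full / (1 + (n − 1)·r_full) = 3.1064 / 3.2692 ≈ 0.9502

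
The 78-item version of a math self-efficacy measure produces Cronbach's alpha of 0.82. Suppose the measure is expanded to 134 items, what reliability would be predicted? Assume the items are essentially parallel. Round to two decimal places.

The new length is 134/78 = 1.7179 times the old.
By Spearman-Brown, r_new = n r / (1 + (n − 1) r).
r_new = 1.7179·0.82 / [1 + (1.7179 − 1)·0.82]
r_new = 1.4087 / 1.5887 ≈ 0.8867

0.89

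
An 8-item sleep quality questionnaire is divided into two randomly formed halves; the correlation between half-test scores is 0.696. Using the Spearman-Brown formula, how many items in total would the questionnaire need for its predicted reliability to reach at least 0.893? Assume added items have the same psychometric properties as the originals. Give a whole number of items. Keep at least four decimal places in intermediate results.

15

Corrected full-test reliability: r_full = 2 × 0.696 / (1 + 0.696) ≈ 0.8208
n = r_tgt(1 − r_full) / [r_full(1 − r_tgt)] = 0.893 × 0.1792 / (0.8208 × 0.107) ≈ 1.8221
Required items = 1.8221 × 8 = 14.58, so 15 items.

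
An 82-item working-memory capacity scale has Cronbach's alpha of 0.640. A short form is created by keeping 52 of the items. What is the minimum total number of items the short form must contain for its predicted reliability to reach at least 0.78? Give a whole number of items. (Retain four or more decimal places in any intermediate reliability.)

Short-form reliability: n = 52/82 = 0.6341; r_52 = n·r/(1+(n−1)r) ≈ 0.5299
Then solve for n' with r_old = 0.5299, r_target = 0.78: n' = 0.78(1 − 0.5299)/[0.5299(1 − 0.78)] = 3.1453
Total items = 3.1453 × 52 = 163.56, rounded up to 164.

164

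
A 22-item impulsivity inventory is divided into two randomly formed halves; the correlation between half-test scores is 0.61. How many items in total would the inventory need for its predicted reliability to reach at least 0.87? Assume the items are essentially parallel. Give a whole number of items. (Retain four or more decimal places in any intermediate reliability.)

r_full = 2(0.61)/(1 + 0.61) = 0.7578
n = r_tgt(1 − r_full) / [r_full(1 − r_tgt)] = 0.87 × 0.2422 / (0.7578 × 0.13) ≈ 2.1389
Required items = 2.1389 × 22 = 47.06, so 48 items.

48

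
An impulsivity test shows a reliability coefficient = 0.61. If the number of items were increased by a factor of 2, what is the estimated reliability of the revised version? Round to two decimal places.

By Spearman-Brown, r_new = n r / (1 + (n − 1) r).
r_new = 2·0.61 / [1 + (2 − 1)·0.61]
r_new = 1.2200 / 1.6100 ≈ 0.7578

0.76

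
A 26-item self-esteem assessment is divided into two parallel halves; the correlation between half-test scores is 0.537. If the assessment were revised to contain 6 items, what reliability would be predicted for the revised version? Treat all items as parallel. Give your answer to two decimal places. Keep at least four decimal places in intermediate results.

0.35

Spearman-Brown correction (n = 2): r_full = 2·0.537/(1 + 0.537) = 0.6988
Length factor from 26 to 6 items: n = 6/26 = 0.2308
r_new = n·r_full / (1 + (n − 1)·r_full) = 0.1613 / 0.4625 ≈ 0.3488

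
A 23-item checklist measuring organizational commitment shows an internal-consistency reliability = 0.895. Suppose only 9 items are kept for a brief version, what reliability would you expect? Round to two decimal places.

Length ratio n = 9/23 = 0.3913
r_new = 0.3913·0.895 / [1 + (0.3913 − 1)·0.895]
     = 0.3502 / 0.4552 = 0.7693

0.77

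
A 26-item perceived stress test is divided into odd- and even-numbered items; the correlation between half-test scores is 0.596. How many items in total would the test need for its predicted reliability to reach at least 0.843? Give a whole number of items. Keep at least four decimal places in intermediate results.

r_full = 2(0.596)/(1 + 0.596) = 0.7469
n = r_tgt(1 − r_full) / [r_full(1 − r_tgt)] = 0.843 × 0.2531 / (0.7469 × 0.157) ≈ 1.8195
Items = 1.8195 × 26 ≈ 47.31 → 48

48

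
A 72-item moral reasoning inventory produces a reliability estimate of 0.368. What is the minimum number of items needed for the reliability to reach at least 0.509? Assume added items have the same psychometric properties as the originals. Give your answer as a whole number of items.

129

Rearranging the Spearman-Brown formula for n,
n = r_target (1 − r_old) / [ r_old (1 − r_target) ]
n = 0.509 × (1 − 0.368) / [ 0.368 × (1 − 0.509) ]
n = 0.321688 / 0.180688 ≈ 1.7804
So the test needs 1.7804 × 72 ≈ 128.19 items; rounding up, 129.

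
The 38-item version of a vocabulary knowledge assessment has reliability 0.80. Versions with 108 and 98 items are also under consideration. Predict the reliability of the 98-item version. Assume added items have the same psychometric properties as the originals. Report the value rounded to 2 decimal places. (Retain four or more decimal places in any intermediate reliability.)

The 108-item form is not needed; work directly from the 38-item form with n = 98/38 = 2.5789.
r_{98} = n·r / (1 + (n − 1)·r) = 2.0631 / 2.2631 ≈ 0.9116

0.91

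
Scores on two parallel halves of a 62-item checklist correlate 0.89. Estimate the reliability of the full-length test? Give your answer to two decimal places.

Apply the Spearman-Brown correction with n = 2:
r_full = 2r_hh / (1 + r_hh) = 2 × 0.89 / (1 + 0.89)
r_full = 1.7800 / 1.8900 ≈ 0.9418

0.94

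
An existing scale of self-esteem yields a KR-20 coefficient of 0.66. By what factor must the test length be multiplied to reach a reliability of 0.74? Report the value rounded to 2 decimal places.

Invert Spearman-Brown to solve for n:
n = r_target (1 − r_old) / [ r_old (1 − r_target) ]
n = 0.74(1 − 0.66) / [0.66(1 − 0.74)]
  = 0.2516 / 0.1716 = 1.4662

1.47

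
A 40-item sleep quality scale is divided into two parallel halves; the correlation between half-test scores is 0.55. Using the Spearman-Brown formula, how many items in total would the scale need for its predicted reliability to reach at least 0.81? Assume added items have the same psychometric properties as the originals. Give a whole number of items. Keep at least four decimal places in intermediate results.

Corrected full-test reliability: r_full = 2 × 0.55 / (1 + 0.55) ≈ 0.7097
Solve Spearman-Brown for n: n = 0.81(1 − 0.7097) / [0.7097(1 − 0.81)] = 1.7438
Required items = 1.7438 × 40 = 69.75, so 70 items.

70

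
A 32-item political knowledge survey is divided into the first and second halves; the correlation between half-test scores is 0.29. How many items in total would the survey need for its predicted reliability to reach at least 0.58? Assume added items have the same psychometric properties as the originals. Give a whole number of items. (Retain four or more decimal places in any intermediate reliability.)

55

Corrected full-test reliability: r_full = 2 × 0.29 / (1 + 0.29) ≈ 0.4496
n = r_tgt(1 − r_full) / [r_full(1 − r_tgt)] = 0.58 × 0.5504 / (0.4496 × 0.42) ≈ 1.6906
Items = 1.6906 × 32 ≈ 54.10 → 55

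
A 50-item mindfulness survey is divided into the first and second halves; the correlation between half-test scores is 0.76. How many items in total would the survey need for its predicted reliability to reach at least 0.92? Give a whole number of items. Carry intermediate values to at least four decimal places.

Corrected full-test reliability: r_full = 2 × 0.76 / (1 + 0.76) ≈ 0.8636
n = r_tgt(1 − r_full) / [r_full(1 − r_tgt)] = 0.92 × 0.1364 / (0.8636 × 0.08) ≈ 1.8164
Required items = 1.8164 × 50 = 90.82, so 91 items.

91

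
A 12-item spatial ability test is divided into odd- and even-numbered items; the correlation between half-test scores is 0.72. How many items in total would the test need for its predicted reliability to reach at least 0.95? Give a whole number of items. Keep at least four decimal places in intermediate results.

45

r_full = 2(0.72)/(1 + 0.72) = 0.8372
n = r_tgt(1 − r_full) / [r_full(1 − r_tgt)] = 0.95 × 0.1628 / (0.8372 × 0.05) ≈ 3.6947
Items = 3.6947 × 12 ≈ 44.34 → 45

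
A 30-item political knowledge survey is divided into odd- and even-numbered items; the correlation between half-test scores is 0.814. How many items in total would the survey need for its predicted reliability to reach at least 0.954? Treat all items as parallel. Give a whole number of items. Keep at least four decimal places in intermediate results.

Corrected full-test reliability: r_full = 2 × 0.814 / (1 + 0.814) ≈ 0.8975
n = r_tgt(1 − r_full) / [r_full(1 − r_tgt)] = 0.954 × 0.1025 / (0.8975 × 0.046) ≈ 2.3685
Required items = 2.3685 × 30 = 71.06, so 72 items.

72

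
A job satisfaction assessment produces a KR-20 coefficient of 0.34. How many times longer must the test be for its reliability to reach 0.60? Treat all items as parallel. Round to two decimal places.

2.91

n = 0.60 × (1 − 0.34) / [ 0.34 × (1 − 0.60) ]
  = 0.3960 / 0.1360 = 2.9118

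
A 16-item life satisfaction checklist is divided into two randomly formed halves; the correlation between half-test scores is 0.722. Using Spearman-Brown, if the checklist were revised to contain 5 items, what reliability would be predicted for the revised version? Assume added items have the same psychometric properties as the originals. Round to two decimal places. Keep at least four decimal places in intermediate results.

0.62

Spearman-Brown correction (n = 2): r_full = 2·0.722/(1 + 0.722) = 0.8386
Length factor from 16 to 5 items: n = 5/16 = 0.3125
r_new = n·r_full / (1 + (n − 1)·r_full) = 0.2621 / 0.4235 ≈ 0.6189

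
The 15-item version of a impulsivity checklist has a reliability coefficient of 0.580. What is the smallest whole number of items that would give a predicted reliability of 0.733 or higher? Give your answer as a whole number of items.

30

Invert Spearman-Brown to solve for n:
n = r*(1 − r) / [ r (1 − r*) ]
n = 0.733(1 − 0.580) / [0.580(1 − 0.733)]
  = 0.307860 / 0.154860 = 1.9880
So the test needs 1.9880 × 15 ≈ 29.82 items; rounding up, 30.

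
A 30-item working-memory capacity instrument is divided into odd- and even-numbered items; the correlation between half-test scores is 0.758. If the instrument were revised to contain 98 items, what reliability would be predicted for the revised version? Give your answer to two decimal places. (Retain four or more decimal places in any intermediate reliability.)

0.95

Full-test reliability from the split-half r: r_full = 2(0.758)/(1 + 0.758) = 0.8623
Length factor from 30 to 98 items: n = 98/30 = 3.2667
r_new = n·r_full / (1 + (n − 1)·r_full) = 2.8169 / 2.9546 ≈ 0.9534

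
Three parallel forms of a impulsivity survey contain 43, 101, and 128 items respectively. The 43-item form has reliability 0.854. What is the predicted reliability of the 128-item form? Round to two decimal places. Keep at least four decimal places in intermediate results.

0.95

Only the ratio of lengths matters: n = 128/43 = 2.9767
r_{128} = n·r / (1 + (n − 1)·r) = 2.5421 / 2.6881 ≈ 0.9457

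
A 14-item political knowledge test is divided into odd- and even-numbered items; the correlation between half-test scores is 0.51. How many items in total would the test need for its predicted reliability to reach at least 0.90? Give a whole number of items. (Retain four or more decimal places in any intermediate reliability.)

61

r_full = 2(0.51)/(1 + 0.51) = 0.6755
n = r_tgt(1 − r_full) / [r_full(1 − r_tgt)] = 0.90 × 0.3245 / (0.6755 × 0.10) ≈ 4.3235
Required items = 4.3235 × 14 = 60.53, so 61 items.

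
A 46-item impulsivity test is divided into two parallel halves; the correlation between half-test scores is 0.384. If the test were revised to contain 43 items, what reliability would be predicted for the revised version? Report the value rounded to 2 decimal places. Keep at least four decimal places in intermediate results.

Full-test reliability from the split-half r: r_full = 2(0.384)/(1 + 0.384) = 0.5549
Length factor from 46 to 43 items: n = 43/46 = 0.9348
r_new = n·r_full / (1 + (n − 1)·r_full) = 0.5187 / 0.9638 ≈ 0.5382

0.54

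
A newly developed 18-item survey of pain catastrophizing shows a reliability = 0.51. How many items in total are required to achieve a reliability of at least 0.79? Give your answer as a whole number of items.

66

n = 0.79(1 − 0.51) / [0.51(1 − 0.79)]
n = 0.3871 / 0.1071 ≈ 3.6144
Items needed = n × 18 = 3.6144 × 18 ≈ 65.06 → round up to 66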